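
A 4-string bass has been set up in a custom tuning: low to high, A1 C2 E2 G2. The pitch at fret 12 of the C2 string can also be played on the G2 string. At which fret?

5

C2 at fret 12 is C2 + 12 semitones = C3.
The open G2 string is 7 semitones above the open C2, so the same pitch on the G2 string lies at fret 12 − 7 = 5.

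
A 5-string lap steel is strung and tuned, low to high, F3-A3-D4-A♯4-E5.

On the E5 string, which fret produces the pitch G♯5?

4

G♯5 is 4 semitones above the open E5 (E–F–F#–G–G#), so it sits at fret 4.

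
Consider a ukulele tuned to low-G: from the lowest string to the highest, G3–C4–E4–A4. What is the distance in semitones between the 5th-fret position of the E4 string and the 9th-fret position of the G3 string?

5 semitones

E4 at fret 5 → A4 (MIDI 69); G3 at fret 9 → E4 (MIDI 64).
69 − 64 = 5, so the two pitches are 5 semitones apart, with A4 the higher.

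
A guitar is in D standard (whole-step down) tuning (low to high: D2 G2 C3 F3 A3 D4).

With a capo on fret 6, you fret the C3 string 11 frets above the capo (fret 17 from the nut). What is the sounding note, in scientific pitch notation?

The capo raises the open C3 by 6 semitones to F#3; fretting 11 more gives C3 + 6 + 11 = C3 + 17 semitones = F4.

F4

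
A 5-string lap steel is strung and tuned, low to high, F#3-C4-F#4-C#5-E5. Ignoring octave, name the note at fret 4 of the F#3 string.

A#

The open F#3 string plus 4 semitones: F#–G–G#–A–A#.
(Equivalently spelled Bb.)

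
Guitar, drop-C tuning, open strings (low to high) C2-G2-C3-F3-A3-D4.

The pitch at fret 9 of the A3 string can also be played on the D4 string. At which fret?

A3 at fret 9 is A3 + 9 semitones = F#4.
The open D4 string is 5 semitones above the open A3, so the same pitch on the D4 string lies at fret 9 − 5 = 4.

4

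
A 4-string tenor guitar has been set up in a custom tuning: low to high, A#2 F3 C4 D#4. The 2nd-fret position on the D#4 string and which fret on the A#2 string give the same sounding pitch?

19

Fret 2 on D#4 is MIDI 63 + 2 = 65 (F4). On the A#2 string (open MIDI 46), that pitch is 65 − 46 = fret 19.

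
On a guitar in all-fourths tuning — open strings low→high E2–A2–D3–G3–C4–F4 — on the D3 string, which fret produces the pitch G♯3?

G♯3 is 6 semitones above the open D3 (D–D#–E–F–F#–G–G#), so it sits at fret 6.

6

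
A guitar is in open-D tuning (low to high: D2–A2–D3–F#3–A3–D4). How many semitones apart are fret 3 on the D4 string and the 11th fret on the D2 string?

16 semitones

D4 at fret 3 → F4 (MIDI 65); D2 at fret 11 → C#3 (MIDI 49).
65 − 49 = 16, so the two pitches are 16 semitones apart, with F4 the higher.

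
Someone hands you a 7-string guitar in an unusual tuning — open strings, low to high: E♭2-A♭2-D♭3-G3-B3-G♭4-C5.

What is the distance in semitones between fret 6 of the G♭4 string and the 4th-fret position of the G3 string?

G♭4 at fret 6 → C5 (MIDI 72); G3 at fret 4 → B3 (MIDI 59).
72 − 59 = 13, so the two pitches are 13 semitones apart, with C5 the higher.

13 semitones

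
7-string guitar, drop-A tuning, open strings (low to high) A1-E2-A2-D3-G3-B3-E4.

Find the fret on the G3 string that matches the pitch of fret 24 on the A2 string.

14

Fret 24 on A2 is MIDI 45 + 24 = 69 (A4). On the G3 string (open MIDI 55), that pitch is 69 − 55 = fret 14.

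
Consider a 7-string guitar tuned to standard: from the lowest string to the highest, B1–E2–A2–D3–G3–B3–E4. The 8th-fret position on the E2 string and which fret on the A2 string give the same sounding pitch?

E2 at fret 8 is E2 + 8 semitones = C3.
The open A2 string is 5 semitones above the open E2, so the same pitch on the A2 string lies at fret 8 − 5 = 3.

3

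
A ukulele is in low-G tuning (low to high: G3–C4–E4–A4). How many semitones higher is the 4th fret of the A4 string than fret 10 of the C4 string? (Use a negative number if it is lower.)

3 semitones

A4 at fret 4 → C#5 (MIDI 73); C4 at fret 10 → A#4 (MIDI 70).
73 − 70 = 3, so the two pitches are 3 semitones apart.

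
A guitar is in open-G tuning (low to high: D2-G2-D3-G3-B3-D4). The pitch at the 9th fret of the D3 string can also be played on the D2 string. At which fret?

Fret 9 on D3 is MIDI 50 + 9 = 59 (B3). On the D2 string (open MIDI 38), that pitch is 59 − 38 = fret 21.

21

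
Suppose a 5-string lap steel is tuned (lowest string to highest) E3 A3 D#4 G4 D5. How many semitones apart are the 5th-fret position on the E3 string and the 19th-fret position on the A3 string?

19 semitones

E3 at fret 5 → A3 (MIDI 57); A3 at fret 19 → E5 (MIDI 76).
57 − 76 = -19, so the two pitches are 19 semitones apart, with E5 the higher.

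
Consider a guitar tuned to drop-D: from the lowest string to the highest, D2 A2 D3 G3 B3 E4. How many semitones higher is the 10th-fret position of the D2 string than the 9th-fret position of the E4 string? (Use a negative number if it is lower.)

-25 semitones

D2 at fret 10 → C3 (MIDI 48); E4 at fret 9 → C♯5 (MIDI 73).
48 − 73 = -25, so the two pitches are 25 semitones apart.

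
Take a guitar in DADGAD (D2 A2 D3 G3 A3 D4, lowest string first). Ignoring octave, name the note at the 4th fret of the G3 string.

B

The open G3 string plus 4 semitones: G–G#–A–A#–B.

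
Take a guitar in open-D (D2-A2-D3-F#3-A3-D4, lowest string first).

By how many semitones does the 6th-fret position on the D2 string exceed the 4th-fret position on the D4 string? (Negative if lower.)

D2 at fret 6 → G#2 (MIDI 44); D4 at fret 4 → F#4 (MIDI 66).
44 − 66 = -22, so the two pitches are 22 semitones apart.

-22 semitones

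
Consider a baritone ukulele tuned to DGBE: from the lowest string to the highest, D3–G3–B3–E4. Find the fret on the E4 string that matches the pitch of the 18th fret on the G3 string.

Fret 18 on G3 is MIDI 55 + 18 = 73 (C#5). On the E4 string (open MIDI 64), that pitch is 73 − 64 = fret 9.

9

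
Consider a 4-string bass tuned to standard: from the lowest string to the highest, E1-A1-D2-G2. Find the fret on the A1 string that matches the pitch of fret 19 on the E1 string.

Fret 19 on E1 is MIDI 28 + 19 = 47 (B2). On the A1 string (open MIDI 33), that pitch is 47 − 33 = fret 14.

14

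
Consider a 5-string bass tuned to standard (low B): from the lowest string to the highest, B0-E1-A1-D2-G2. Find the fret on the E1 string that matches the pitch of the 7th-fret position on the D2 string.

D2 at fret 7 is D2 + 7 semitones = A2.
The open E1 string is 10 semitones below the open D2, so the same pitch on the E1 string lies at fret 7 + 10 = 17.

17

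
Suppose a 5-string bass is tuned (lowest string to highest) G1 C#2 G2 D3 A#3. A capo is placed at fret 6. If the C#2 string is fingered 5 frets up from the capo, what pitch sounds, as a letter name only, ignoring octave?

C

The capo raises the open C#2 by 6 semitones to G2; fretting 5 more gives C#2 + 6 + 5 = C#2 + 11 semitones, landing on C.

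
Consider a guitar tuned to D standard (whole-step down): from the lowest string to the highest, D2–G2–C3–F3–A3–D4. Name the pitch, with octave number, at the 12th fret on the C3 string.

C3 is MIDI 48. Adding 12 gives 60, which is C4.

C4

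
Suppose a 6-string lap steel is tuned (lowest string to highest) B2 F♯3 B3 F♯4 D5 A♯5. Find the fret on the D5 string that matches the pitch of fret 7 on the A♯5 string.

15

A♯5 at fret 7 is A♯5 + 7 semitones = F6.
The open D5 string is 8 semitones below the open A♯5, so the same pitch on the D5 string lies at fret 7 + 8 = 15.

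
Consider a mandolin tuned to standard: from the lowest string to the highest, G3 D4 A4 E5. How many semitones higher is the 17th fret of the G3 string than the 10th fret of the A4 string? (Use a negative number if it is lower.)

-7 semitones

G3 at fret 17 → C5 (MIDI 72); A4 at fret 10 → G5 (MIDI 79).
72 − 79 = -7, so the two pitches are 7 semitones apart.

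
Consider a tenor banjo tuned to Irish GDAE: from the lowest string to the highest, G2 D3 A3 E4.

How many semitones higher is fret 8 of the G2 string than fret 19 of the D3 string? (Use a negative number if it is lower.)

G2 at fret 8 → D#3 (MIDI 51); D3 at fret 19 → A4 (MIDI 69).
51 − 69 = -18, so the two pitches are 18 semitones apart.

-18 semitones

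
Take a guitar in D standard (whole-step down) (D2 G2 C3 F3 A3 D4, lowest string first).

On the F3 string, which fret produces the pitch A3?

4

A3 is 4 semitones above the open F3 (F–F#–G–G#–A), so it sits at fret 4.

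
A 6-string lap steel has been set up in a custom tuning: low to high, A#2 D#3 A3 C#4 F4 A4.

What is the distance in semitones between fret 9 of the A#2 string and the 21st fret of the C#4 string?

A#2 at fret 9 → G3 (MIDI 55); C#4 at fret 21 → A#5 (MIDI 82).
55 − 82 = -27, so the two pitches are 27 semitones apart, with A#5 the higher.

27 semitones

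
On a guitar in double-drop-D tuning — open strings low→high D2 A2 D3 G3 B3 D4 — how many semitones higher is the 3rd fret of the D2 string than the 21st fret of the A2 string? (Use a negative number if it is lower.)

D2 at fret 3 → F2 (MIDI 41); A2 at fret 21 → F#4 (MIDI 66).
41 − 66 = -25, so the two pitches are 25 semitones apart.

-25 semitones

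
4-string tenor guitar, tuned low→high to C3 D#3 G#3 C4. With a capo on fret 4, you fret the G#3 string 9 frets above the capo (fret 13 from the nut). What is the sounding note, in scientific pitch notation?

A4

The capo raises the open G#3 by 4 semitones to C4; fretting 9 more gives G#3 + 4 + 9 = G#3 + 13 semitones = A4.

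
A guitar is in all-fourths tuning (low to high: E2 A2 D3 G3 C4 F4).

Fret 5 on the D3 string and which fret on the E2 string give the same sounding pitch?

15

Fret 5 on D3 is MIDI 50 + 5 = 55 (G3). On the E2 string (open MIDI 40), that pitch is 55 − 40 = fret 15.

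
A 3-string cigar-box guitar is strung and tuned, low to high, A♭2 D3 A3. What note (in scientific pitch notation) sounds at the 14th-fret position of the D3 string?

Each fret is one semitone, so D3 + 14 = E4.

E4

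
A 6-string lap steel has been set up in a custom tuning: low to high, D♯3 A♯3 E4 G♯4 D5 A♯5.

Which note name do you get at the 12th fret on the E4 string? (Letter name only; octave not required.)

E

Each fret is one semitone, so E4 + 12 = E.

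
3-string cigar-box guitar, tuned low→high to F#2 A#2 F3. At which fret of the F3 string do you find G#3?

3

G#3 is 3 semitones above the open F3 (F–F#–G–G#), so it sits at fret 3.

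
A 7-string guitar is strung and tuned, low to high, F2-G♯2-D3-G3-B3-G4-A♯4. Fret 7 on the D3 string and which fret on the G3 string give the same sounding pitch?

2

D3 at fret 7 is D3 + 7 semitones = A3.
The open G3 string is 5 semitones above the open D3, so the same pitch on the G3 string lies at fret 7 − 5 = 2.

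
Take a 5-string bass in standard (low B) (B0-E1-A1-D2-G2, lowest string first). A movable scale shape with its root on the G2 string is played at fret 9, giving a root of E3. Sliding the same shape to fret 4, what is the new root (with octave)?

Moving from fret 9 to fret 4 shifts the root by -5 semitones.
E3 down 5 semitones is B2.

B2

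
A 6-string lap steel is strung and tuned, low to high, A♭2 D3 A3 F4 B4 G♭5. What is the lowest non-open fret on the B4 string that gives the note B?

From B4, count semitones up the chromatic scale until reaching B: B–C–Db–D–…–A–Bb–B — 12 steps.

12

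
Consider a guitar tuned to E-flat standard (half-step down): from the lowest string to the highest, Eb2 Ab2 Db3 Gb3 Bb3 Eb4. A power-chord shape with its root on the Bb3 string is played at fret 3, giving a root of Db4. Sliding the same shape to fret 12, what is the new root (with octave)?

Moving from fret 3 to fret 12 shifts the root by 9 semitones.
Db4 up 9 semitones is Bb4.

Bb4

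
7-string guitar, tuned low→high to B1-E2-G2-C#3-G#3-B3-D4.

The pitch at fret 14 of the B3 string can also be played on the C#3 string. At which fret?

24

Fret 14 on B3 is MIDI 59 + 14 = 73 (C#5). On the C#3 string (open MIDI 49), that pitch is 73 − 49 = fret 24.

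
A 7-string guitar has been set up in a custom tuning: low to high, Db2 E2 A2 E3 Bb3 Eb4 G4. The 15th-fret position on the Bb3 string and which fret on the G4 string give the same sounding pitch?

6

Bb3 at fret 15 is Bb3 + 15 semitones = Db5.
The open G4 string is 9 semitones above the open Bb3, so the same pitch on the G4 string lies at fret 15 − 9 = 6.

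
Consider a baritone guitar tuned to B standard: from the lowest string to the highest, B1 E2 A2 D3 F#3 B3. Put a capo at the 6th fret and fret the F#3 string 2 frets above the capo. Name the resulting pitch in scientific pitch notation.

The capo raises the open F#3 by 6 semitones to C4; fretting 2 more gives F#3 + 6 + 2 = F#3 + 8 semitones = D4.

D4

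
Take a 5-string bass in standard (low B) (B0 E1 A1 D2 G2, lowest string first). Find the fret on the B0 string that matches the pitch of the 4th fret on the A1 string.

A1 at fret 4 is A1 + 4 semitones = C#2.
The open B0 string is 10 semitones below the open A1, so the same pitch on the B0 string lies at fret 4 + 10 = 14.

14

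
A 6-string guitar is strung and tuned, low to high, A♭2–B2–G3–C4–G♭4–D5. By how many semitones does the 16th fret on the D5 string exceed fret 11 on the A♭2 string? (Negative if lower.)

35 semitones

D5 at fret 16 → G♭6 (MIDI 90); A♭2 at fret 11 → G3 (MIDI 55).
90 − 55 = 35, so the two pitches are 35 semitones apart.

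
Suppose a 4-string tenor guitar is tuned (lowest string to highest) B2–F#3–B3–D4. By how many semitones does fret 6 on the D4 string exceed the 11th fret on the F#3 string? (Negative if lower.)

3 semitones

D4 at fret 6 → G#4 (MIDI 68); F#3 at fret 11 → F4 (MIDI 65).
68 − 65 = 3, so the two pitches are 3 semitones apart.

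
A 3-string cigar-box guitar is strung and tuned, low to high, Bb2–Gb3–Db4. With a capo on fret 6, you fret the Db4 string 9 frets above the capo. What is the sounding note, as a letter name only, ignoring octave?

The capo raises the open Db4 by 6 semitones to G4; fretting 9 more gives Db4 + 6 + 9 = Db4 + 15 semitones, landing on E.

E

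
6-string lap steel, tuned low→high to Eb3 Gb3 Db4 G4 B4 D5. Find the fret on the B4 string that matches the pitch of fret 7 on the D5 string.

10

D5 at fret 7 is D5 + 7 semitones = A5.
The open B4 string is 3 semitones below the open D5, so the same pitch on the B4 string lies at fret 7 + 3 = 10.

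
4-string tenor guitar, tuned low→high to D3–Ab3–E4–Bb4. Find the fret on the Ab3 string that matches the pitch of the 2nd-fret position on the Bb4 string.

Fret 2 on Bb4 is MIDI 70 + 2 = 72 (C5). On the Ab3 string (open MIDI 56), that pitch is 72 − 56 = fret 16.

16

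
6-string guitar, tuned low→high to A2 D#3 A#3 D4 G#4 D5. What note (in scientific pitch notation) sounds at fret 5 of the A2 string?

D3

Each fret is one semitone, so A2 + 5 = D3.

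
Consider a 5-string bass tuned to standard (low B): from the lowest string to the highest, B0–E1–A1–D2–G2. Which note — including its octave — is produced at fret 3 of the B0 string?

D1

The open B0 string plus 3 semitones: B–C–C#–D.
The walk passes from B into C once, so the octave number goes from 0 to 1.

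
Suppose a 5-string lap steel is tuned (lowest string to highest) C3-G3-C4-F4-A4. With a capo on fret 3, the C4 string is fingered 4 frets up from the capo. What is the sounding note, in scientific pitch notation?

The capo raises the open C4 by 3 semitones to D♯4; fretting 4 more gives C4 + 3 + 4 = C4 + 7 semitones = G4.

G4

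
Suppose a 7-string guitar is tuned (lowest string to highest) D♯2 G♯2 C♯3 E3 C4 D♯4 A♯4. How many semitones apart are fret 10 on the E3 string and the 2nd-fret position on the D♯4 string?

E3 at fret 10 → D4 (MIDI 62); D♯4 at fret 2 → F4 (MIDI 65).
62 − 65 = -3, so the two pitches are 3 semitones apart, with F4 the higher.

3 semitones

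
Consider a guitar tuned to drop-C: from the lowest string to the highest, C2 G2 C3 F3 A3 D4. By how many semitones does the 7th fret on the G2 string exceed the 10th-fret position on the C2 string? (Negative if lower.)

4 semitones

G2 at fret 7 → D3 (MIDI 50); C2 at fret 10 → A♯2 (MIDI 46).
50 − 46 = 4, so the two pitches are 4 semitones apart.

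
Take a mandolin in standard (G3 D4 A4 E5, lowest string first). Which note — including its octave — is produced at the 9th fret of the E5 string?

The open E5 string plus 9 semitones: E–F–F#–G–G#–A–A#–B–C–C#.
The walk passes from B into C once, so the octave number goes from 5 to 6.
(Equivalently spelled Db6.)

C#6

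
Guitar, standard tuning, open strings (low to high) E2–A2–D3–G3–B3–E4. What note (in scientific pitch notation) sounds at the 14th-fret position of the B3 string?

Each fret is one semitone, so B3 + 14 = C#5.
(Equivalently spelled Db5.)

C#5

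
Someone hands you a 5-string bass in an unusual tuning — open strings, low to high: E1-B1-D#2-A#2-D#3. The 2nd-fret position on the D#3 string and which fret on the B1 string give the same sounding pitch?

18

D#3 at fret 2 is D#3 + 2 semitones = F3.
The open B1 string is 16 semitones below the open D#3, so the same pitch on the B1 string lies at fret 2 + 16 = 18.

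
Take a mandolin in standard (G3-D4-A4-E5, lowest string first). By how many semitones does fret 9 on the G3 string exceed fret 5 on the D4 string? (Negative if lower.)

G3 at fret 9 → E4 (MIDI 64); D4 at fret 5 → G4 (MIDI 67).
64 − 67 = -3, so the two pitches are 3 semitones apart.

-3 semitones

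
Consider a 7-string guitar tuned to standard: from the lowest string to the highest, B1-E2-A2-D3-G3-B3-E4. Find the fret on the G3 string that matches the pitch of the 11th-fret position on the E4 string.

Fret 11 on E4 is MIDI 64 + 11 = 75 (D#5). On the G3 string (open MIDI 55), that pitch is 75 − 55 = fret 20.

20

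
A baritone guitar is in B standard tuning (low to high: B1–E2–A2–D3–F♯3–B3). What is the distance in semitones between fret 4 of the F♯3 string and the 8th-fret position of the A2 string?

5 semitones

F♯3 at fret 4 → A♯3 (MIDI 58); A2 at fret 8 → F3 (MIDI 53).
58 − 53 = 5, so the two pitches are 5 semitones apart, with A♯3 the higher.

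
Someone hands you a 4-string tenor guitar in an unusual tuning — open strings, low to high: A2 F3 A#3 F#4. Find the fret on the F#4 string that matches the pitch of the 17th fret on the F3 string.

F3 at fret 17 is F3 + 17 semitones = A#4.
The open F#4 string is 13 semitones above the open F3, so the same pitch on the F#4 string lies at fret 17 − 13 = 4.

4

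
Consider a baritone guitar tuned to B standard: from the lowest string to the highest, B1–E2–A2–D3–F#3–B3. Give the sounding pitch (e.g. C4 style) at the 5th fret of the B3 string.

Each fret is one semitone, so B3 + 5 = E4.

E4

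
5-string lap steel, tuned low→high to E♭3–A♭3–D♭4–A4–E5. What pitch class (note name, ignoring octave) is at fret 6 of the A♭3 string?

D

A♭3 is MIDI 56. Adding 6 gives 62; 62 mod 12 = 2, i.e. D.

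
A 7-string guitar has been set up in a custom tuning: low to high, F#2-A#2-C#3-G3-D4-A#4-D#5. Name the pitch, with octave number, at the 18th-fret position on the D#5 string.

A6

D#5 is MIDI 75. Adding 18 gives 93, which is A6.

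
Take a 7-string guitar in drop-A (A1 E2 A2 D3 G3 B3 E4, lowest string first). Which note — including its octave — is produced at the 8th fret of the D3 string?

The open D3 string plus 8 semitones: D–D#–E–F–F#–G–G#–A–A#.
No B→C boundary is crossed, so the octave stays at 3.
(Equivalently spelled B♭3.)

A♯3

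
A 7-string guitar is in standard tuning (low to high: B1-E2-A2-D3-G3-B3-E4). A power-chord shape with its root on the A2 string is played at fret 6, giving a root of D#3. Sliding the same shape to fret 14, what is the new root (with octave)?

B3

Moving from fret 6 to fret 14 shifts the root by 8 semitones.
D#3 up 8 semitones is B3.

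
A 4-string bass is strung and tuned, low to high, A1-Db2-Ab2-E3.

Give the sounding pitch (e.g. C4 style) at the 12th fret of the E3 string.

The open E3 string plus 12 semitones: E–F–Gb–G–…–D–Eb–E.
The walk passes from B into C once, so the octave number goes from 3 to 4.

E4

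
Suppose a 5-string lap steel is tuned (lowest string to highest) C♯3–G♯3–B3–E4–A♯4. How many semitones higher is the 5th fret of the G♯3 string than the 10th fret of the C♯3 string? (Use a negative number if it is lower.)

G♯3 at fret 5 → C♯4 (MIDI 61); C♯3 at fret 10 → B3 (MIDI 59).
61 − 59 = 2, so the two pitches are 2 semitones apart.

2 semitones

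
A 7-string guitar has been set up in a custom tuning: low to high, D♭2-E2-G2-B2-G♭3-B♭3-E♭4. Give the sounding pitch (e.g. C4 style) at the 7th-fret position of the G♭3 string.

G♭3 is MIDI 54. Adding 7 gives 61, which is D♭4.
(Equivalently spelled C♯4.)

D♭4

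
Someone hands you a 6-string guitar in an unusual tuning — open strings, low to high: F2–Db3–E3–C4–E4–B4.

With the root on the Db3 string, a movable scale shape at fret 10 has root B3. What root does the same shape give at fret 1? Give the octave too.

Moving from fret 10 to fret 1 shifts the root by -9 semitones.
B3 down 9 semitones is D3.

D3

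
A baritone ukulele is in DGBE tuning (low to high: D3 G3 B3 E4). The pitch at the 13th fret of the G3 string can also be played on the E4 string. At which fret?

4

Fret 13 on G3 is MIDI 55 + 13 = 68 (G♯4). On the E4 string (open MIDI 64), that pitch is 68 − 64 = fret 4.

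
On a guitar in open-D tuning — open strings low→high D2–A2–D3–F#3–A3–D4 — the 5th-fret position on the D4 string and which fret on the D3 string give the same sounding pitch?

D4 at fret 5 is D4 + 5 semitones = G4.
The open D3 string is 12 semitones below the open D4, so the same pitch on the D3 string lies at fret 5 + 12 = 17.

17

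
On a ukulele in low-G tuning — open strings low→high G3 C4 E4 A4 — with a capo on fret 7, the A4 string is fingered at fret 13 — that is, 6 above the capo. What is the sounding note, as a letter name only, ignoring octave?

The capo raises the open A4 by 7 semitones to E5; fretting 6 more gives A4 + 7 + 6 = A4 + 13 semitones, landing on A#.
(Also written Bb.)

A#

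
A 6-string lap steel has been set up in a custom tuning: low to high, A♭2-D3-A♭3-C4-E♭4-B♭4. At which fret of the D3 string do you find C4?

C4 is 10 semitones above the open D3 (D–Eb–E–F–…–Bb–B–C), so it sits at fret 10.

10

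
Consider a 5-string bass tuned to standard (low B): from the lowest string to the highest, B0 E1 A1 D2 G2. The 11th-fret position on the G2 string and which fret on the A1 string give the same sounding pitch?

G2 at fret 11 is G2 + 11 semitones = F♯3.
The open A1 string is 10 semitones below the open G2, so the same pitch on the A1 string lies at fret 11 + 10 = 21.

21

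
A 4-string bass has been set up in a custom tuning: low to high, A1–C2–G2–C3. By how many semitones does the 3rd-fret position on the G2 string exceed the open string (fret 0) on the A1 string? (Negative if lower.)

13 semitones

G2 at fret 3 → B♭2 (MIDI 46); A1 at fret 0 → A1 (MIDI 33).
46 − 33 = 13, so the two pitches are 13 semitones apart.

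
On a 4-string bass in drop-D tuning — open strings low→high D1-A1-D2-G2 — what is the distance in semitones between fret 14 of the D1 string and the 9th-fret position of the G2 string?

12 semitones

D1 at fret 14 → E2 (MIDI 40); G2 at fret 9 → E3 (MIDI 52).
40 − 52 = -12, so the two pitches are 12 semitones apart, with E3 the higher.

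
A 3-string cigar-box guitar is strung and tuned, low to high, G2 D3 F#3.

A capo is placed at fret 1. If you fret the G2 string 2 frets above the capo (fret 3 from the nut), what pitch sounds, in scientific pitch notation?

The capo raises the open G2 by 1 semitone to G#2; fretting 2 more gives G2 + 1 + 2 = G2 + 3 semitones = A#2.
(Also written Bb.)

A#2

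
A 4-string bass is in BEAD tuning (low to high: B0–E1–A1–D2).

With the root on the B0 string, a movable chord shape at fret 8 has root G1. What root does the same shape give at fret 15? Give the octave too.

Moving from fret 8 to fret 15 shifts the root by 7 semitones.
G1 up 7 semitones is D2.

D2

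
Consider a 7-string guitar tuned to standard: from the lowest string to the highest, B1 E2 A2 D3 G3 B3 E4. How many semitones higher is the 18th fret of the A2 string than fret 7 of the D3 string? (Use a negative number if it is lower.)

A2 at fret 18 → D#4 (MIDI 63); D3 at fret 7 → A3 (MIDI 57).
63 − 57 = 6, so the two pitches are 6 semitones apart.

6 semitones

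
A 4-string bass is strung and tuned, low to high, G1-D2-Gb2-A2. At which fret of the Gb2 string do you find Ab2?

Ab2 is 2 semitones above the open Gb2 (Gb–G–Ab), so it sits at fret 2.

2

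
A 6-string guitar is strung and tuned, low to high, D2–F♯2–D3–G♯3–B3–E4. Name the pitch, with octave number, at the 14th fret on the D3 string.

The open D3 string plus 14 semitones: D–D#–E–F–…–D–D#–E.
The walk passes from B into C once, so the octave number goes from 3 to 4.

E4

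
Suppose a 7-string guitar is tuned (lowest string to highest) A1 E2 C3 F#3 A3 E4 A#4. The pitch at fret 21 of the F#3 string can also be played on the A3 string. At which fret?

Fret 21 on F#3 is MIDI 54 + 21 = 75 (D#5). On the A3 string (open MIDI 57), that pitch is 75 − 57 = fret 18.

18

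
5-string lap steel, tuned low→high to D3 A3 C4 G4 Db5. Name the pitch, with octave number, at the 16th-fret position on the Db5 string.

The open Db5 string plus 16 semitones: Db–D–Eb–E–…–Eb–E–F.
The walk passes from B into C once, so the octave number goes from 5 to 6.

F6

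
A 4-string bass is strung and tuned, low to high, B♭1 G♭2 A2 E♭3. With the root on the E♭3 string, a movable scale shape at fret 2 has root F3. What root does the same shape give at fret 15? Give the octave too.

G♭4

Moving from fret 2 to fret 15 shifts the root by 13 semitones.
F3 up 13 semitones is G♭4.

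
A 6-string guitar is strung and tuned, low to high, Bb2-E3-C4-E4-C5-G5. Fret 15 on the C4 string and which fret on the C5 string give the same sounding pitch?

3

Fret 15 on C4 is MIDI 60 + 15 = 75 (Eb5). On the C5 string (open MIDI 72), that pitch is 75 − 72 = fret 3.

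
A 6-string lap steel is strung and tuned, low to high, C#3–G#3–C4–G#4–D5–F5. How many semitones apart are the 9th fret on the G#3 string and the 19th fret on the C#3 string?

3 semitones

G#3 at fret 9 → F4 (MIDI 65); C#3 at fret 19 → G#4 (MIDI 68).
65 − 68 = -3, so the two pitches are 3 semitones apart, with G#4 the higher.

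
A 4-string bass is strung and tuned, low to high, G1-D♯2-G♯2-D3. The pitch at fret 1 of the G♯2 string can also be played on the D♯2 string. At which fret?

Fret 1 on G♯2 is MIDI 44 + 1 = 45 (A2). On the D♯2 string (open MIDI 39), that pitch is 45 − 39 = fret 6.

6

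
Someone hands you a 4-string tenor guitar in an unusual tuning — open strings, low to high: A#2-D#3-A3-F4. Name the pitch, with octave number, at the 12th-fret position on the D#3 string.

D#4

D#3 is MIDI 51. Adding 12 gives 63, which is D#4.
(Equivalently spelled Eb4.)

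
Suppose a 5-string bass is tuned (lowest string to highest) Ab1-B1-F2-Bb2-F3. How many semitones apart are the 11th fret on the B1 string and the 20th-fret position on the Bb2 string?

20 semitones

B1 at fret 11 → Bb2 (MIDI 46); Bb2 at fret 20 → Gb4 (MIDI 66).
46 − 66 = -20, so the two pitches are 20 semitones apart, with Gb4 the higher.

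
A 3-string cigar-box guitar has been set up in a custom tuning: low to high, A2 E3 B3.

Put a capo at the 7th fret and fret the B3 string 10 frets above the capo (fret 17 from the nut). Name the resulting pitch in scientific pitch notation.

The capo raises the open B3 by 7 semitones to G♭4; fretting 10 more gives B3 + 7 + 10 = B3 + 17 semitones = E5.

E5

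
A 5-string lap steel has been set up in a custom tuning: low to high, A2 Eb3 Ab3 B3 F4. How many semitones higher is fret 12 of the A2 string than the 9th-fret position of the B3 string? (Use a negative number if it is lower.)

A2 at fret 12 → A3 (MIDI 57); B3 at fret 9 → Ab4 (MIDI 68).
57 − 68 = -11, so the two pitches are 11 semitones apart.

-11 semitones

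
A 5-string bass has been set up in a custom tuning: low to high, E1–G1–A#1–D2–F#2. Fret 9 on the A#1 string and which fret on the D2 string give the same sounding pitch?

A#1 at fret 9 is A#1 + 9 semitones = G2.
The open D2 string is 4 semitones above the open A#1, so the same pitch on the D2 string lies at fret 9 − 4 = 5.

5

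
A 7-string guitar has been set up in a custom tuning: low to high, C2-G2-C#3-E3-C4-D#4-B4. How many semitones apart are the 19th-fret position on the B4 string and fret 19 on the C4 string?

11 semitones

B4 at fret 19 → F#6 (MIDI 90); C4 at fret 19 → G5 (MIDI 79).
90 − 79 = 11, so the two pitches are 11 semitones apart, with F#6 the higher.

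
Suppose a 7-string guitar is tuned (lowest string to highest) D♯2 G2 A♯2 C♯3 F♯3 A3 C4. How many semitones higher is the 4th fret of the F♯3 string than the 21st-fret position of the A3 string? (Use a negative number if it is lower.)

F♯3 at fret 4 → A♯3 (MIDI 58); A3 at fret 21 → F♯5 (MIDI 78).
58 − 78 = -20, so the two pitches are 20 semitones apart.

-20 semitones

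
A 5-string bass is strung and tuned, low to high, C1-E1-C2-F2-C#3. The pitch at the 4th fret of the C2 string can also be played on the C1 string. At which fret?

Fret 4 on C2 is MIDI 36 + 4 = 40 (E2). On the C1 string (open MIDI 24), that pitch is 40 − 24 = fret 16.

16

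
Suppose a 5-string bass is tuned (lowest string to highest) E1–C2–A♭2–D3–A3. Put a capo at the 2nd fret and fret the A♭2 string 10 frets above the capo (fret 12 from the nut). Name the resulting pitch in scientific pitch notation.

The capo raises the open A♭2 by 2 semitones to B♭2; fretting 10 more gives A♭2 + 2 + 10 = A♭2 + 12 semitones = A♭3.
(Also written G♯.)

A♭3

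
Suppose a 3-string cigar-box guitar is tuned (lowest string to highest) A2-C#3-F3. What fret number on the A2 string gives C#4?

16

C#4 is 16 semitones above the open A2 (A–A#–B–C–…–B–C–C#), so it sits at fret 16.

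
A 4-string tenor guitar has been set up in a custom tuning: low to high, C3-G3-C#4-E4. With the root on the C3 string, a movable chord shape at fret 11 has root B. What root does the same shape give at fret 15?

Moving from fret 11 to fret 15 shifts the root by 4 semitones.
B up 4 semitones is D#.

D#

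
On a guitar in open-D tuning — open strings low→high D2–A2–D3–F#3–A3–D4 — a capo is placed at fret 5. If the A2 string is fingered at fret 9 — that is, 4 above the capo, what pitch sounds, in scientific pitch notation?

The capo raises the open A2 by 5 semitones to D3; fretting 4 more gives A2 + 5 + 4 = A2 + 9 semitones = F#3.

F#3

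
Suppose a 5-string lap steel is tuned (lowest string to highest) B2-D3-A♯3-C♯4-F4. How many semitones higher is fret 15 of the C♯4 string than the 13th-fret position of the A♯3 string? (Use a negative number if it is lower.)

C♯4 at fret 15 → E5 (MIDI 76); A♯3 at fret 13 → B4 (MIDI 71).
76 − 71 = 5, so the two pitches are 5 semitones apart.

5 semitones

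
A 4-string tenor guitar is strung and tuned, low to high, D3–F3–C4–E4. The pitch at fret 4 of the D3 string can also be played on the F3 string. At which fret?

1

D3 at fret 4 is D3 + 4 semitones = G♭3.
The open F3 string is 3 semitones above the open D3, so the same pitch on the F3 string lies at fret 4 − 3 = 1.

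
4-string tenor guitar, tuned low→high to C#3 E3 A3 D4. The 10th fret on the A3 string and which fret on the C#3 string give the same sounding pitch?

Fret 10 on A3 is MIDI 57 + 10 = 67 (G4). On the C#3 string (open MIDI 49), that pitch is 67 − 49 = fret 18.

18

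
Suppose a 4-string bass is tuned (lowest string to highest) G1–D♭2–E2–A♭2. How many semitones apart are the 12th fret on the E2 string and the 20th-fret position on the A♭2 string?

12 semitones

E2 at fret 12 → E3 (MIDI 52); A♭2 at fret 20 → E4 (MIDI 64).
52 − 64 = -12, so the two pitches are 12 semitones apart, with E4 the higher.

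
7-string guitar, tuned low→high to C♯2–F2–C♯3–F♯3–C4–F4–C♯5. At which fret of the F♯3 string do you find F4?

11

F4 is 11 semitones above the open F♯3 (F#–G–G#–A–…–D#–E–F), so it sits at fret 11.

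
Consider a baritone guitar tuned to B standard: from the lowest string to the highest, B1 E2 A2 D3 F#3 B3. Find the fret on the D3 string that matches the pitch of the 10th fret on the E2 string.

0

E2 at fret 10 is E2 + 10 semitones = D3.
The open D3 string is 10 semitones above the open E2, so the same pitch on the D3 string lies at fret 10 − 10 = 0.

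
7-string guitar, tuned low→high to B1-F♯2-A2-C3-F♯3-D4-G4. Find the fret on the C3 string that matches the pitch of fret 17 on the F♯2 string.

Fret 17 on F♯2 is MIDI 42 + 17 = 59 (B3). On the C3 string (open MIDI 48), that pitch is 59 − 48 = fret 11.

11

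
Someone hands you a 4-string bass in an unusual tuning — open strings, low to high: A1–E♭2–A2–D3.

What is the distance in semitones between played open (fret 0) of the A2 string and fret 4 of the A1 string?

A2 at fret 0 → A2 (MIDI 45); A1 at fret 4 → D♭2 (MIDI 37).
45 − 37 = 8, so the two pitches are 8 semitones apart, with A2 the higher.

8 semitones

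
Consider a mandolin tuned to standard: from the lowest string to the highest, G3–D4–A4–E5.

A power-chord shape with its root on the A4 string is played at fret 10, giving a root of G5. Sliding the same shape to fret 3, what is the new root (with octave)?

Moving from fret 10 to fret 3 shifts the root by -7 semitones.
G5 down 7 semitones is C5.

C5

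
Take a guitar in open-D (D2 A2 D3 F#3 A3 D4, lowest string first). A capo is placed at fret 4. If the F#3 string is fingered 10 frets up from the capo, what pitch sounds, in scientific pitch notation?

The capo raises the open F#3 by 4 semitones to A#3; fretting 10 more gives F#3 + 4 + 10 = F#3 + 14 semitones = G#4.
(Also written Ab.)

G#4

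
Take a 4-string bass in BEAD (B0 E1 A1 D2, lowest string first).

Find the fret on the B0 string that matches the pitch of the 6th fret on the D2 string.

D2 at fret 6 is D2 + 6 semitones = G#2.
The open B0 string is 15 semitones below the open D2, so the same pitch on the B0 string lies at fret 6 + 15 = 21.

21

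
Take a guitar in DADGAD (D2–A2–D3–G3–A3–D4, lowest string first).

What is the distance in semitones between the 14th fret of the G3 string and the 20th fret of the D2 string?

11 semitones

G3 at fret 14 → A4 (MIDI 69); D2 at fret 20 → A#3 (MIDI 58).
69 − 58 = 11, so the two pitches are 11 semitones apart, with A4 the higher.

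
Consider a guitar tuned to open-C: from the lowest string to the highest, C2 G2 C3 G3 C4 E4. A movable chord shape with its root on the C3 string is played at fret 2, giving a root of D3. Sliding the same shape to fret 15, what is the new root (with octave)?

D#4

Moving from fret 2 to fret 15 shifts the root by 13 semitones.
D3 up 13 semitones is D#4.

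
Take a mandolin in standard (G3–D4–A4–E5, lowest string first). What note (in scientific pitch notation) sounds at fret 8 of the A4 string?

F5

The open A4 string plus 8 semitones: A–A#–B–C–C#–D–D#–E–F.
The walk passes from B into C once, so the octave number goes from 4 to 5.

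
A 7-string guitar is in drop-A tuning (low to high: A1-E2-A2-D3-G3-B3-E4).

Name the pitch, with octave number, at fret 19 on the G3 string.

D5

G3 is MIDI 55. Adding 19 gives 74, which is D5.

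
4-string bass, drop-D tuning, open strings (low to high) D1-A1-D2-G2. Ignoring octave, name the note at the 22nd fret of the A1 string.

G

Each fret is one semitone, so A1 + 22 = G.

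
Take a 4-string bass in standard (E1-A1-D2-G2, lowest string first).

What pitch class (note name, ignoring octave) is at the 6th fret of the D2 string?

The open D2 string plus 6 semitones: D–D#–E–F–F#–G–G#.
(Equivalently spelled Ab.)

G#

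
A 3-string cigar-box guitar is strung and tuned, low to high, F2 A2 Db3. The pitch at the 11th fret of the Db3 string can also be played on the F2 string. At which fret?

19

Db3 at fret 11 is Db3 + 11 semitones = C4.
The open F2 string is 8 semitones below the open Db3, so the same pitch on the F2 string lies at fret 11 + 8 = 19.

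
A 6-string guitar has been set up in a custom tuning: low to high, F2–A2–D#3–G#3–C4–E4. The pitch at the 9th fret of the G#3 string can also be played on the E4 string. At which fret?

1

G#3 at fret 9 is G#3 + 9 semitones = F4.
The open E4 string is 8 semitones above the open G#3, so the same pitch on the E4 string lies at fret 9 − 8 = 1.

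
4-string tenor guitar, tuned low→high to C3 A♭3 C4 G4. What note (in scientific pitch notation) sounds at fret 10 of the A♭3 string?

Each fret is one semitone, so A♭3 + 10 = G♭4.
(Equivalently spelled F♯4.)

G♭4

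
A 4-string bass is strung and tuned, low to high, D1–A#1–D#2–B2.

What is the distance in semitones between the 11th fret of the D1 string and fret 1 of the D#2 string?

3 semitones

D1 at fret 11 → C#2 (MIDI 37); D#2 at fret 1 → E2 (MIDI 40).
37 − 40 = -3, so the two pitches are 3 semitones apart, with E2 the higher.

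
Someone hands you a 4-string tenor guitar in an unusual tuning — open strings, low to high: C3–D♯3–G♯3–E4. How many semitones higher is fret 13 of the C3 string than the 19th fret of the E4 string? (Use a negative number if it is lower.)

-22 semitones

C3 at fret 13 → C♯4 (MIDI 61); E4 at fret 19 → B5 (MIDI 83).
61 − 83 = -22, so the two pitches are 22 semitones apart.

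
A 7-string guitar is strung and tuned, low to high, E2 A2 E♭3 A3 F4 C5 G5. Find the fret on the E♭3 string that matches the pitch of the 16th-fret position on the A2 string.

A2 at fret 16 is A2 + 16 semitones = D♭4.
The open E♭3 string is 6 semitones above the open A2, so the same pitch on the E♭3 string lies at fret 16 − 6 = 10.

10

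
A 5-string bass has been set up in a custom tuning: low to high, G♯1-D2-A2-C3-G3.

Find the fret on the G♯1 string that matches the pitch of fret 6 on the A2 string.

Fret 6 on A2 is MIDI 45 + 6 = 51 (D♯3). On the G♯1 string (open MIDI 32), that pitch is 51 − 32 = fret 19.

19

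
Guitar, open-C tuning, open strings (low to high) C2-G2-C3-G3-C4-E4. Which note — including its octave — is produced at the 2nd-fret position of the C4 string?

D4

Each fret is one semitone, so C4 + 2 = D4.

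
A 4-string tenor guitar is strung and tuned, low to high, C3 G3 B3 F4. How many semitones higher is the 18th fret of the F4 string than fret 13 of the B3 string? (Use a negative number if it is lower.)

11 semitones

F4 at fret 18 → B5 (MIDI 83); B3 at fret 13 → C5 (MIDI 72).
83 − 72 = 11, so the two pitches are 11 semitones apart.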